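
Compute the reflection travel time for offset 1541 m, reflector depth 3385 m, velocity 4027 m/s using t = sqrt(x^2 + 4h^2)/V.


x^2 + 4h^2 = 1541^2 + 4*3385^2 = 2374681 + 45832900 = 48207581
sqrt(48207581) = 6943.1679
t = 6943.1679 / 4027 = 1.7242 s

1.7242


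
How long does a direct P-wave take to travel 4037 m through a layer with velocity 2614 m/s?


t = x / V
= 4037 / 2614
= 1.5444 s

1.5444


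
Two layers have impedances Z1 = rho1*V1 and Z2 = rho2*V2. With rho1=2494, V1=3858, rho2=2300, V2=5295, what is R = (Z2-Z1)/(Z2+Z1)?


Z1 = 2494 * 3858 = 9621852
Z2 = 2300 * 5295 = 12178500
R = (12178500 - 9621852) / (12178500 + 9621852) = 2556648 / 21800352 = 0.1173

0.1173


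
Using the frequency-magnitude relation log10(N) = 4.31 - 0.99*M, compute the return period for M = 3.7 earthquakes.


log10(N) = 4.31 - 0.99*3.7 = 0.647
N = 10^0.647 = 4.436086
T = 1/N = 1/4.436086 = 0.2254 years

0.2254


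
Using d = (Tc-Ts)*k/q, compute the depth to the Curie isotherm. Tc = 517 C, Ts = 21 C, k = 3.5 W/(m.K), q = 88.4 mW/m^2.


T_Curie - T_surf = 517 - 21 = 496 C
Convert q to W/m^2: 88.4 mW/m^2 = 0.0884 W/m^2
d = 496 * 3.5 / 0.0884 = 19638.01 m

19638.01


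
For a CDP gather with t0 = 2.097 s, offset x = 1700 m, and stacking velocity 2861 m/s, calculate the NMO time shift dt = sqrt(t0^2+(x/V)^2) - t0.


x/Vnmo = 1700/2861 = 0.594198
(x/Vnmo)^2 = 0.353071
t0^2 = 4.397409
sqrt(4.397409 + 0.353071) = 2.17956
dt = 2.17956 - 2.097 = 0.08256

0.08256


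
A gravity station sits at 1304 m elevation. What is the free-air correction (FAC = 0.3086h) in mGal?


FAC = 0.3086 * h
= 0.3086 * 1304
= 402.4144 mGal

402.4144


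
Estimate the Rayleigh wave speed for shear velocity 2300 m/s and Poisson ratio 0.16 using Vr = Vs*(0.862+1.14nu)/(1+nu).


Numerator factor = 0.862 + 1.14*0.16 = 1.0444
Denominator = 1 + 0.16 = 1.16
Vr = 2300 * 1.0444 / 1.16 = 2070.79 m/s

2070.79


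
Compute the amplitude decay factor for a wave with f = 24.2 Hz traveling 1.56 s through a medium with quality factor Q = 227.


pi*f*t/Q = pi*24.2*1.56/227 = 0.522473
A/A0 = exp(-0.522473) = 0.593052

0.593052


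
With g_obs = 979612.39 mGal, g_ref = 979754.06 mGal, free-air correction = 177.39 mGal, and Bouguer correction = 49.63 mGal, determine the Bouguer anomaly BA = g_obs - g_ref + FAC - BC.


BA = g_obs - g_ref + FAC - BC
= 979612.39 - 979754.06 + 177.39 - 49.63
= -13.91 mGal

-13.91


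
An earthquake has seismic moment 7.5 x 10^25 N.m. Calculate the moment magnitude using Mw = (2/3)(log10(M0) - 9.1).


log10(M0) = log10(7.5 x 10^25) = 25.8751
Mw = 2/3 * (25.8751 - 9.1)
= 2/3 * 16.7751
= 11.18

11.18


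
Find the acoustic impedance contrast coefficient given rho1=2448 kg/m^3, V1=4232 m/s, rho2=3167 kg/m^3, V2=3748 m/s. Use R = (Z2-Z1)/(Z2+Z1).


Z1 = 2448 * 4232 = 10359936
Z2 = 3167 * 3748 = 11869916
R = (11869916 - 10359936) / (11869916 + 10359936) = 1509980 / 22229852 = 0.0679

0.0679


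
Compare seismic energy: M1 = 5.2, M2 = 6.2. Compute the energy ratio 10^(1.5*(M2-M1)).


M2 - M1 = 6.2 - 5.2 = 1.0
1.5 * 1.0 = 1.5
ratio = 10^1.5 = 31.62

31.62


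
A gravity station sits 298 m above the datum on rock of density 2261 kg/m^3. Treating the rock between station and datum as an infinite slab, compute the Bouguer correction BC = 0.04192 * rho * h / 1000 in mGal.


BC = 0.04192 * rho * h / 1000
= 0.04192 * 2261 * 298 / 1000
= 28.2448 mGal

28.2448


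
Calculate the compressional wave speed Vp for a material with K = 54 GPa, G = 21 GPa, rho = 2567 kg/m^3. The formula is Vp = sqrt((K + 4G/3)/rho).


First compute the effective modulus:
K + 4G/3 = 54e9 + 4*21e9/3 = 82000000000.0 Pa
Then divide by density:
82000000000.0 / 2567 = 31943903.3892 Pa/(kg/m^3)
Take the square root:
Vp = sqrt(31943903.3892) = 5651.89 m/s

5651.89


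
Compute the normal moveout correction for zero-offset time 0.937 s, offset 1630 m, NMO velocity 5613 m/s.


x/Vnmo = 1630/5613 = 0.290397
(x/Vnmo)^2 = 0.084331
t0^2 = 0.877969
sqrt(0.877969 + 0.084331) = 0.980969
dt = 0.980969 - 0.937 = 0.043969

0.043969


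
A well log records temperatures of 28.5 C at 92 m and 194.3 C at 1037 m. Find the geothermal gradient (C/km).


dT = 194.3 - 28.5 = 165.8 C
dz = 1037 - 92 = 945 m
gradient = dT/dz * 1000 = 165.8/945 * 1000 = 175.4497 C/km

175.4497


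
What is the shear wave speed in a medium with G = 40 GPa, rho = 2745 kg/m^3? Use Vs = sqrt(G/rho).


Convert G to Pa: G = 40e9 Pa
Compute G/rho = 40e9 / 2745 = 14571948.9982
Vs = sqrt(14571948.9982) = 3817.32 m/s

3817.32


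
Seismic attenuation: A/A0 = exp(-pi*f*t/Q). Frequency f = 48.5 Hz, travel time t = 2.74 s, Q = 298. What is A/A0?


pi*f*t/Q = pi*48.5*2.74/298 = 1.400961
A/A0 = exp(-1.400961) = 0.24636

0.24636


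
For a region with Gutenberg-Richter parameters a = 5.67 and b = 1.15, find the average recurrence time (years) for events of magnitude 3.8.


log10(N) = 5.67 - 1.15*3.8 = 1.3
N = 10^1.3 = 19.952623
T = 1/N = 1/19.952623 = 0.0501 years

0.0501


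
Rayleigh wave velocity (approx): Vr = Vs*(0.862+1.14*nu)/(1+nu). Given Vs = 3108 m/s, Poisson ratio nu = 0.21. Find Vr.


Numerator factor = 0.862 + 1.14*0.21 = 1.1014
Denominator = 1 + 0.21 = 1.21
Vr = 3108 * 1.1014 / 1.21 = 2829.05 m/s

2829.05


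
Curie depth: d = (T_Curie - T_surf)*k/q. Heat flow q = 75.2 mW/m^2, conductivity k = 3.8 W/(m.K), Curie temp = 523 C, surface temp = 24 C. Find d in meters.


T_Curie - T_surf = 523 - 24 = 499 C
Convert q to W/m^2: 75.2 mW/m^2 = 0.0752 W/m^2
d = 499 * 3.8 / 0.0752 = 25215.43 m

25215.43


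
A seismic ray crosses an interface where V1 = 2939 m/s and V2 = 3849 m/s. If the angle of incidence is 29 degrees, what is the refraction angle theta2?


sin(theta1) = sin(29 deg) = 0.48481
sin(theta2) = V2/V1 * sin(theta1) = 3849/2939 * 0.48481 = 0.634921
theta2 = arcsin(0.634921) = 39.4141 degrees

39.4141


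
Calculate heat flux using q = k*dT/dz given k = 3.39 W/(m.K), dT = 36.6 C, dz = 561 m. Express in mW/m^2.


q = k * dT / dz * 1000
= 3.39 * 36.6 / 561 * 1000
= 0.221166 * 1000
= 221.1658 mW/m^2

221.1658


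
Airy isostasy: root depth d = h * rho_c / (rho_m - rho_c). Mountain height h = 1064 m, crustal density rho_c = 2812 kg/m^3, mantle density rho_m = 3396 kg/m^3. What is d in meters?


rho_m - rho_c = 3396 - 2812 = 584
d = 1064 * 2812 / 584
= 2991968 / 584
= 5123.23 m

5123.23


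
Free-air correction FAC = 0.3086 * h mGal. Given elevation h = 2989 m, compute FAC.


FAC = 0.3086 * h
= 0.3086 * 2989
= 922.4054 mGal

922.4054


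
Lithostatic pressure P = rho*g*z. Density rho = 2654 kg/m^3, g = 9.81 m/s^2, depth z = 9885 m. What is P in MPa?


P = rho * g * z / 1e6
= 2654 * 9.81 * 9885 / 1e6
= 257363289.9 / 1e6
= 257.3633 MPa

257.3633


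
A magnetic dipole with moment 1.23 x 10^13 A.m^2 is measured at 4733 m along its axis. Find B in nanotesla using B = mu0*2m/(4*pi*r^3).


m = 1.23 x 10^13 = 12300000000000 A.m^2
2m = 24600000000000 A.m^2
r^3 = 4733^3 = 106025300837
B = (4pi*10^-7) * 24600000000000 / (4*pi * 106025300837) * 1e9
= 30913271.711324 / 1332353224816.67 * 1e9
= 23202.0091 nT

23202.0091


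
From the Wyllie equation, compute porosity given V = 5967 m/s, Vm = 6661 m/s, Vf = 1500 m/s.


1/V - 1/Vm = 1/5967 - 1/6661 = 1.746e-05
1/Vf - 1/Vm = 1/1500 - 1/6661 = 0.00051654
phi = 1.746e-05 / 0.00051654 = 0.0338

0.0338


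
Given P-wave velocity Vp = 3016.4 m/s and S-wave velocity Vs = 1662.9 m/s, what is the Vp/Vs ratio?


Vp/Vs = 3016.4 / 1662.9
= 1.8139

1.8139


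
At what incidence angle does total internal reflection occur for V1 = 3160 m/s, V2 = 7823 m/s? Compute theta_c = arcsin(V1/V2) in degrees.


V1/V2 = 3160/7823 = 0.403937
theta_c = arcsin(0.403937) = 23.8245 degrees

23.8245


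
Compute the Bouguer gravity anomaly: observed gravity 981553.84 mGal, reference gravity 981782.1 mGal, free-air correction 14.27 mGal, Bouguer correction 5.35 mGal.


BA = g_obs - g_ref + FAC - BC
= 981553.84 - 981782.1 + 14.27 - 5.35
= -219.34 mGal

-219.34


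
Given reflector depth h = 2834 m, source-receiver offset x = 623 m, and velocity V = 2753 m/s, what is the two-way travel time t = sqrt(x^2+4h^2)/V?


x^2 + 4h^2 = 623^2 + 4*2834^2 = 388129 + 32126224 = 32514353
sqrt(32514353) = 5702.1358
t = 5702.1358 / 2753 = 2.0712 s

2.0712


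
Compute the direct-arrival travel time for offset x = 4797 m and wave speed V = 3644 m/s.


t = x / V
= 4797 / 3644
= 1.3164 s

1.3164


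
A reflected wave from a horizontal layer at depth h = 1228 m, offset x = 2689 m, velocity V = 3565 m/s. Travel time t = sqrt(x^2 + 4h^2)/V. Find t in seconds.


x^2 + 4h^2 = 2689^2 + 4*1228^2 = 7230721 + 6031936 = 13262657
sqrt(13262657) = 3641.7931
t = 3641.7931 / 3565 = 1.0215 s

1.0215


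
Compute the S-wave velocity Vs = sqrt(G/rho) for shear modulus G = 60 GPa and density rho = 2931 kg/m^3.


Convert G to Pa: G = 60e9 Pa
Compute G/rho = 60e9 / 2931 = 20470829.0686
Vs = sqrt(20470829.0686) = 4524.47 m/s

4524.47


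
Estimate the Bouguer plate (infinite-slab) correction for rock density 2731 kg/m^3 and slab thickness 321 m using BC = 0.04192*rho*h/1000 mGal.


BC = 0.04192 * rho * h / 1000
= 0.04192 * 2731 * 321 / 1000
= 36.7492 mGal

36.7492


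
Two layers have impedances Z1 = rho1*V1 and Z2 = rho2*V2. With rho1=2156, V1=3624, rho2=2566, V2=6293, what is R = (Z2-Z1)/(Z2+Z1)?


Z1 = 2156 * 3624 = 7813344
Z2 = 2566 * 6293 = 16147838
R = (16147838 - 7813344) / (16147838 + 7813344) = 8334494 / 23961182 = 0.3478

0.3478


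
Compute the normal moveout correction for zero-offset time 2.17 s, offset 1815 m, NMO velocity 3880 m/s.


x/Vnmo = 1815/3880 = 0.467784
(x/Vnmo)^2 = 0.218821
t0^2 = 4.7089
sqrt(4.7089 + 0.218821) = 2.219847
dt = 2.219847 - 2.17 = 0.049847

0.049847


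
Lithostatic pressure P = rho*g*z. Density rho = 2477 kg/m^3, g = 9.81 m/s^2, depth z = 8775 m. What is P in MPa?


P = rho * g * z / 1e6
= 2477 * 9.81 * 8775 / 1e6
= 213226971.75 / 1e6
= 213.227 MPa

213.227


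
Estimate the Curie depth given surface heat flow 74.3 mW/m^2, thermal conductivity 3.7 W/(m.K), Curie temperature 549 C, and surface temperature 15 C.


T_Curie - T_surf = 549 - 15 = 534 C
Convert q to W/m^2: 74.3 mW/m^2 = 0.0743 W/m^2
d = 534 * 3.7 / 0.0743 = 26592.19 m

26592.19


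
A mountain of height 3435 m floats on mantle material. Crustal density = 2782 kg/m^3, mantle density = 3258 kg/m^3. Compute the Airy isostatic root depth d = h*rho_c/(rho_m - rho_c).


rho_m - rho_c = 3258 - 2782 = 476
d = 3435 * 2782 / 476
= 9556170 / 476
= 20075.99 m

20075.99


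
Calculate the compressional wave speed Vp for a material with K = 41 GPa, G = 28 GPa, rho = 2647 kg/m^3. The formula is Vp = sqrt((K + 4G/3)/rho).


First compute the effective modulus:
K + 4G/3 = 41e9 + 4*28e9/3 = 78333333333.33 Pa
Then divide by density:
78333333333.33 / 2647 = 29593250.2204 Pa/(kg/m^3)
Take the square root:
Vp = sqrt(29593250.2204) = 5439.97 m/s

5439.97


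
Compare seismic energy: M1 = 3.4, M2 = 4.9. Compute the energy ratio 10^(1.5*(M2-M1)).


M2 - M1 = 4.9 - 3.4 = 1.5
1.5 * 1.5 = 2.25
ratio = 10^2.25 = 177.83

177.83


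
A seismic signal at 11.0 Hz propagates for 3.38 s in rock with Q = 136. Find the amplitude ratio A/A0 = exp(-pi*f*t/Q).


pi*f*t/Q = pi*11.0*3.38/136 = 0.858856
A/A0 = exp(-0.858856) = 0.423646

0.423646


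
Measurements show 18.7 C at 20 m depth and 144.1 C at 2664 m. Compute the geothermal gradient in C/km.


dT = 144.1 - 18.7 = 125.4 C
dz = 2664 - 20 = 2644 m
gradient = dT/dz * 1000 = 125.4/2644 * 1000 = 47.4281 C/km

47.4281


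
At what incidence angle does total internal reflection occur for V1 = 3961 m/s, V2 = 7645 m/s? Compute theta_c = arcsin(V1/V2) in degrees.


V1/V2 = 3961/7645 = 0.518116
theta_c = arcsin(0.518116) = 31.206 degrees

31.206


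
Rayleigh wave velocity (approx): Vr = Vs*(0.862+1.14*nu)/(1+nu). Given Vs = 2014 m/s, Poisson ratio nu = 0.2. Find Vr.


Numerator factor = 0.862 + 1.14*0.2 = 1.09
Denominator = 1 + 0.2 = 1.2
Vr = 2014 * 1.09 / 1.2 = 1829.38 m/s

1829.38


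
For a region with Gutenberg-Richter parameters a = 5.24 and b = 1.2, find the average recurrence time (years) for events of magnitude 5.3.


log10(N) = 5.24 - 1.2*5.3 = -1.12
N = 10^-1.12 = 0.075858
T = 1/N = 1/0.075858 = 13.1826 years

13.1826


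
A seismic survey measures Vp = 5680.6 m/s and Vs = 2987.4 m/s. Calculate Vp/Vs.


Vp/Vs = 5680.6 / 2987.4
= 1.9015

1.9015


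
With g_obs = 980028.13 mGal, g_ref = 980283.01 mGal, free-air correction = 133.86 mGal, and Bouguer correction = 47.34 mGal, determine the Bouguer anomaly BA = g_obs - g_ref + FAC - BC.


BA = g_obs - g_ref + FAC - BC
= 980028.13 - 980283.01 + 133.86 - 47.34
= -168.36 mGal

-168.36


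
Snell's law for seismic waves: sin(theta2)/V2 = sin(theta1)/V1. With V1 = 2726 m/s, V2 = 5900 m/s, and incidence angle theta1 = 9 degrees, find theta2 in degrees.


sin(theta1) = sin(9 deg) = 0.156434
sin(theta2) = V2/V1 * sin(theta1) = 5900/2726 * 0.156434 = 0.338578
theta2 = arcsin(0.338578) = 19.7903 degrees

19.7903


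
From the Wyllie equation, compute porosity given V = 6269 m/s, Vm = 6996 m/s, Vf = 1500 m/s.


1/V - 1/Vm = 1/6269 - 1/6996 = 1.658e-05
1/Vf - 1/Vm = 1/1500 - 1/6996 = 0.00052373
phi = 1.658e-05 / 0.00052373 = 0.0317

0.0317


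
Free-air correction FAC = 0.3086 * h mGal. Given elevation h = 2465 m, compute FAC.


FAC = 0.3086 * h
= 0.3086 * 2465
= 760.699 mGal

760.699


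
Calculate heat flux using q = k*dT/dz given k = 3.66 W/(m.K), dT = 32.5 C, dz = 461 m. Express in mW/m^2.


q = k * dT / dz * 1000
= 3.66 * 32.5 / 461 * 1000
= 0.258026 * 1000
= 258.026 mW/m^2

258.026


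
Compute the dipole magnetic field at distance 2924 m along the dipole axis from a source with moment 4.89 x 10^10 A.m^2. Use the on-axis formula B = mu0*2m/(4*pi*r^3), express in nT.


m = 4.89 x 10^10 = 48900000000 A.m^2
2m = 97800000000 A.m^2
r^3 = 2924^3 = 24999545024
B = (4pi*10^-7) * 97800000000 / (4*pi * 24999545024) * 1e9
= 122899.104608 / 314153547961.94 * 1e9
= 391.2071 nT

391.2071


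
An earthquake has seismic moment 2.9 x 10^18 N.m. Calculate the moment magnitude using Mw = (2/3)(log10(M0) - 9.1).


log10(M0) = log10(2.9 x 10^18) = 18.4624
Mw = 2/3 * (18.4624 - 9.1)
= 2/3 * 9.3624
= 6.24

6.24


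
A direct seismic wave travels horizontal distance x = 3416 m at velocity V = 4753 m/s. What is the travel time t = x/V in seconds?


t = x / V
= 3416 / 4753
= 0.7187 s

0.7187


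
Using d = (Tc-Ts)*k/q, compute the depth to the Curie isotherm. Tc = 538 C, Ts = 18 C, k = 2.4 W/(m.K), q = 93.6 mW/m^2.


T_Curie - T_surf = 538 - 18 = 520 C
Convert q to W/m^2: 93.6 mW/m^2 = 0.0936 W/m^2
d = 520 * 2.4 / 0.0936 = 13333.33 m

13333.33


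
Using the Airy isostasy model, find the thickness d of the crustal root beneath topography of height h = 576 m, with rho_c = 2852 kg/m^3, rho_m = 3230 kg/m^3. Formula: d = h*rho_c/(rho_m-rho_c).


rho_m - rho_c = 3230 - 2852 = 378
d = 576 * 2852 / 378
= 1642752 / 378
= 4345.9 m

4345.9


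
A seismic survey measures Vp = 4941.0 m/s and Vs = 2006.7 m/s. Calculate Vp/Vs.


Vp/Vs = 4941.0 / 2006.7
= 2.4623

2.4623


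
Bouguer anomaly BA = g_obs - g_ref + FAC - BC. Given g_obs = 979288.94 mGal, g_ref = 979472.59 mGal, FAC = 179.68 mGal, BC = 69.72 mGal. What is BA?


BA = g_obs - g_ref + FAC - BC
= 979288.94 - 979472.59 + 179.68 - 69.72
= -73.69 mGal

-73.69


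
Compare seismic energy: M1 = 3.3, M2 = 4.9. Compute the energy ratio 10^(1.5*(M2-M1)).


M2 - M1 = 4.9 - 3.3 = 1.6
1.5 * 1.6 = 2.4
ratio = 10^2.4 = 251.19

251.19


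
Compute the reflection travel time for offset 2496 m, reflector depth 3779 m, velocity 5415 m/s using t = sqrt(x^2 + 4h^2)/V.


x^2 + 4h^2 = 2496^2 + 4*3779^2 = 6230016 + 57123364 = 63353380
sqrt(63353380) = 7959.4837
t = 7959.4837 / 5415 = 1.4699 s

1.4699


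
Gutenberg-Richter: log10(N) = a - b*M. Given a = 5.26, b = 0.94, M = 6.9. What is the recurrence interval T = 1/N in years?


log10(N) = 5.26 - 0.94*6.9 = -1.226
N = 10^-1.226 = 0.059429
T = 1/N = 1/0.059429 = 16.8267 years

16.8267


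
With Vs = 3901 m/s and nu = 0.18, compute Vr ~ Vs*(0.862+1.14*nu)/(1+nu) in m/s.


Numerator factor = 0.862 + 1.14*0.18 = 1.0672
Denominator = 1 + 0.18 = 1.18
Vr = 3901 * 1.0672 / 1.18 = 3528.09 m/s

3528.09


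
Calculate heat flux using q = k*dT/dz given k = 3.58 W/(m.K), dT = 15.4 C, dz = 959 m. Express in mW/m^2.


q = k * dT / dz * 1000
= 3.58 * 15.4 / 959 * 1000
= 0.057489 * 1000
= 57.4891 mW/m^2

57.4891


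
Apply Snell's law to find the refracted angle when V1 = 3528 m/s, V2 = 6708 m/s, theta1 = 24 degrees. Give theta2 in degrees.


sin(theta1) = sin(24 deg) = 0.406737
sin(theta2) = V2/V1 * sin(theta1) = 6708/3528 * 0.406737 = 0.773353
theta2 = arcsin(0.773353) = 50.6559 degrees

50.6559


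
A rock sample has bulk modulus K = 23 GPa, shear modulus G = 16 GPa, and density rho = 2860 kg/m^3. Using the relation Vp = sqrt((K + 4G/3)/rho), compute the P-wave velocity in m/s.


First compute the effective modulus:
K + 4G/3 = 23e9 + 4*16e9/3 = 44333333333.33 Pa
Then divide by density:
44333333333.33 / 2860 = 15501165.5012 Pa/(kg/m^3)
Take the square root:
Vp = sqrt(15501165.5012) = 3937.15 m/s

3937.15


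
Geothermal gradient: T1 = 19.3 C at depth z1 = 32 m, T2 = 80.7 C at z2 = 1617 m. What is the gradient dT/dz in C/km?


dT = 80.7 - 19.3 = 61.4 C
dz = 1617 - 32 = 1585 m
gradient = dT/dz * 1000 = 61.4/1585 * 1000 = 38.7382 C/km

38.7382


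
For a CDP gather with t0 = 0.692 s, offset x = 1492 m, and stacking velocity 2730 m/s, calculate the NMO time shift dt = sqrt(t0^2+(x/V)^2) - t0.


x/Vnmo = 1492/2730 = 0.54652
(x/Vnmo)^2 = 0.298684
t0^2 = 0.478864
sqrt(0.478864 + 0.298684) = 0.881787
dt = 0.881787 - 0.692 = 0.189787

0.189787


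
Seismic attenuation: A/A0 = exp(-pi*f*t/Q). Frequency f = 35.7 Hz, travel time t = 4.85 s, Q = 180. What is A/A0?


pi*f*t/Q = pi*35.7*4.85/180 = 3.02195
A/A0 = exp(-3.02195) = 0.048706

0.048706


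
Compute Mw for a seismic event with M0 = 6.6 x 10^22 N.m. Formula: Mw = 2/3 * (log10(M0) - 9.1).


log10(M0) = log10(6.6 x 10^22) = 22.8195
Mw = 2/3 * (22.8195 - 9.1)
= 2/3 * 13.7195
= 9.15

9.15


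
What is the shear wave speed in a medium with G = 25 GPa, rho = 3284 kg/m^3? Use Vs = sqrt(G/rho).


Convert G to Pa: G = 25e9 Pa
Compute G/rho = 25e9 / 3284 = 7612667.4787
Vs = sqrt(7612667.4787) = 2759.11 m/s

2759.11


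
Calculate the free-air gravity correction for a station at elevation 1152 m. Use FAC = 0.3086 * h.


FAC = 0.3086 * h
= 0.3086 * 1152
= 355.5072 mGal

355.5072


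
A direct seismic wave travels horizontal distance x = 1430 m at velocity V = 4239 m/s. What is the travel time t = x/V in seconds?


t = x / V
= 1430 / 4239
= 0.3373 s

0.3373


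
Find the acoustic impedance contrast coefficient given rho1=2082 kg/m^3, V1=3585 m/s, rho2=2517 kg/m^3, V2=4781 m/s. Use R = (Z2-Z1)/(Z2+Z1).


Z1 = 2082 * 3585 = 7463970
Z2 = 2517 * 4781 = 12033777
R = (12033777 - 7463970) / (12033777 + 7463970) = 4569807 / 19497747 = 0.2344

0.2344


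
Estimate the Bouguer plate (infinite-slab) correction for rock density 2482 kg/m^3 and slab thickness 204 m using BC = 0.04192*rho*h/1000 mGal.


BC = 0.04192 * rho * h / 1000
= 0.04192 * 2482 * 204 / 1000
= 21.2253 mGal

21.2253


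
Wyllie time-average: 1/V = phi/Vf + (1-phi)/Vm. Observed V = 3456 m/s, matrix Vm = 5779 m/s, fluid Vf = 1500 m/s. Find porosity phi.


1/V - 1/Vm = 1/3456 - 1/5779 = 0.00011631
1/Vf - 1/Vm = 1/1500 - 1/5779 = 0.00049363
phi = 0.00011631 / 0.00049363 = 0.2356

0.2356


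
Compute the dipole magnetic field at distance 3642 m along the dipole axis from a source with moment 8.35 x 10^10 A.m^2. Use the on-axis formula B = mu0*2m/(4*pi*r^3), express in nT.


m = 8.35 x 10^10 = 83500000000 A.m^2
2m = 167000000000 A.m^2
r^3 = 3642^3 = 48308085288
B = (4pi*10^-7) * 167000000000 / (4*pi * 48308085288) * 1e9
= 209858.38926 / 607057303399.08 * 1e9
= 345.6978 nT

345.6978


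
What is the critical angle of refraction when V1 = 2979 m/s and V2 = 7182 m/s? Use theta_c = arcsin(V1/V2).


V1/V2 = 2979/7182 = 0.414787
theta_c = arcsin(0.414787) = 24.5059 degrees

24.5059


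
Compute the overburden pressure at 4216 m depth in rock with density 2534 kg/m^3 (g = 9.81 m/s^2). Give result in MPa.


P = rho * g * z / 1e6
= 2534 * 9.81 * 4216 / 1e6
= 104803604.64 / 1e6
= 104.8036 MPa

104.8036


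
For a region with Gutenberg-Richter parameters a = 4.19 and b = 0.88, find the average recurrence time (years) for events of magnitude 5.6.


log10(N) = 4.19 - 0.88*5.6 = -0.738
N = 10^-0.738 = 0.18281
T = 1/N = 1/0.18281 = 5.4702 years

5.4702


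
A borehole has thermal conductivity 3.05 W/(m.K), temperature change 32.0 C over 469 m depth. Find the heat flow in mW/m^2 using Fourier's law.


q = k * dT / dz * 1000
= 3.05 * 32.0 / 469 * 1000
= 0.208102 * 1000
= 208.1023 mW/m^2

208.1023


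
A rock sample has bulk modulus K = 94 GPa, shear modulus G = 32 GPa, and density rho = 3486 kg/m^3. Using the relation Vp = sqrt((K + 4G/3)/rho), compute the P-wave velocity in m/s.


First compute the effective modulus:
K + 4G/3 = 94e9 + 4*32e9/3 = 136666666666.67 Pa
Then divide by density:
136666666666.67 / 3486 = 39204436.7948 Pa/(kg/m^3)
Take the square root:
Vp = sqrt(39204436.7948) = 6261.34 m/s

6261.34


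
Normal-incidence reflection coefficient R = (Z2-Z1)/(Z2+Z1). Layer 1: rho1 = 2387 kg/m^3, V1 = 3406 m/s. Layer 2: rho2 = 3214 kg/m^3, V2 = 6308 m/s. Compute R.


Z1 = 2387 * 3406 = 8130122
Z2 = 3214 * 6308 = 20273912
R = (20273912 - 8130122) / (20273912 + 8130122) = 12143790 / 28404034 = 0.4275

0.4275


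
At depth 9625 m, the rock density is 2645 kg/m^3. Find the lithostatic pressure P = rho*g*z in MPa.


P = rho * g * z / 1e6
= 2645 * 9.81 * 9625 / 1e6
= 249744206.25 / 1e6
= 249.7442 MPa

249.7442


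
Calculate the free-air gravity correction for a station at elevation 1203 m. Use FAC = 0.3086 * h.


FAC = 0.3086 * h
= 0.3086 * 1203
= 371.2458 mGal

371.2458


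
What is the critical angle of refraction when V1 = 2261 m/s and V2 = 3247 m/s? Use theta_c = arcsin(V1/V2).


V1/V2 = 2261/3247 = 0.696335
theta_c = arcsin(0.696335) = 44.1337 degrees

44.1337


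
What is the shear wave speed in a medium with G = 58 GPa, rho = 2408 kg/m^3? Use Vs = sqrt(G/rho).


Convert G to Pa: G = 58e9 Pa
Compute G/rho = 58e9 / 2408 = 24086378.7375
Vs = sqrt(24086378.7375) = 4907.79 m/s

4907.79


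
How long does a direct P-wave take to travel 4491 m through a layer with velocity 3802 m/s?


t = x / V
= 4491 / 3802
= 1.1812 s

1.1812


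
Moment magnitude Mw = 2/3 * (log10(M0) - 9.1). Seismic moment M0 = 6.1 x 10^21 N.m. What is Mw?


log10(M0) = log10(6.1 x 10^21) = 21.7853
Mw = 2/3 * (21.7853 - 9.1)
= 2/3 * 12.6853
= 8.46

8.46


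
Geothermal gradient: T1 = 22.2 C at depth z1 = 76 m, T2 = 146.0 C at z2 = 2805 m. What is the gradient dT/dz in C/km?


dT = 146.0 - 22.2 = 123.8 C
dz = 2805 - 76 = 2729 m
gradient = dT/dz * 1000 = 123.8/2729 * 1000 = 45.3646 C/km

45.3646


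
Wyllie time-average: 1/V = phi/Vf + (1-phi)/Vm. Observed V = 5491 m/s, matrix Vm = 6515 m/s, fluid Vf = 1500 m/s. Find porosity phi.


1/V - 1/Vm = 1/5491 - 1/6515 = 2.862e-05
1/Vf - 1/Vm = 1/1500 - 1/6515 = 0.00051317
phi = 2.862e-05 / 0.00051317 = 0.0558

0.0558


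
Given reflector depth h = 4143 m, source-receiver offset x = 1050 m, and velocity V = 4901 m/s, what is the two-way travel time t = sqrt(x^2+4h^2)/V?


x^2 + 4h^2 = 1050^2 + 4*4143^2 = 1102500 + 68657796 = 69760296
sqrt(69760296) = 8352.2629
t = 8352.2629 / 4901 = 1.7042 s

1.7042


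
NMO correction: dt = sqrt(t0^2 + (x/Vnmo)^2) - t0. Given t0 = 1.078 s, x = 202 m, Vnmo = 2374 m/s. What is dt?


x/Vnmo = 202/2374 = 0.085088
(x/Vnmo)^2 = 0.00724
t0^2 = 1.162084
sqrt(1.162084 + 0.00724) = 1.081353
dt = 1.081353 - 1.078 = 0.003353

0.003353


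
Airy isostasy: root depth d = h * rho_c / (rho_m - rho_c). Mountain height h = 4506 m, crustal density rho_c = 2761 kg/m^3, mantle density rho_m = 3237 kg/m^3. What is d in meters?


rho_m - rho_c = 3237 - 2761 = 476
d = 4506 * 2761 / 476
= 12441066 / 476
= 26136.69 m

26136.69


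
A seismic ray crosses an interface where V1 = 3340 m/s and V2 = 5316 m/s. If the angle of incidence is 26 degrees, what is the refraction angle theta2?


sin(theta1) = sin(26 deg) = 0.438371
sin(theta2) = V2/V1 * sin(theta1) = 5316/3340 * 0.438371 = 0.697719
theta2 = arcsin(0.697719) = 44.2443 degrees

44.2443


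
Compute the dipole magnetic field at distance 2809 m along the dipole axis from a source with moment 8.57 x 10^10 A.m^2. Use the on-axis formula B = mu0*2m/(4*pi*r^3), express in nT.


m = 8.57 x 10^10 = 85700000000 A.m^2
2m = 171400000000 A.m^2
r^3 = 2809^3 = 22164361129
B = (4pi*10^-7) * 171400000000 / (4*pi * 22164361129) * 1e9
= 215387.59233 / 278525576377.51 * 1e9
= 773.3135 nT

773.3135


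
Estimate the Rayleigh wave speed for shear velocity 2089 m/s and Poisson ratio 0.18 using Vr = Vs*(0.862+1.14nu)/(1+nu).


Numerator factor = 0.862 + 1.14*0.18 = 1.0672
Denominator = 1 + 0.18 = 1.18
Vr = 2089 * 1.0672 / 1.18 = 1889.31 m/s

1889.31


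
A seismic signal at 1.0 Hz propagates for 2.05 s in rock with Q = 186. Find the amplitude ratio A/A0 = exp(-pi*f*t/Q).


pi*f*t/Q = pi*1.0*2.05/186 = 0.034625
A/A0 = exp(-0.034625) = 0.965968

0.965968


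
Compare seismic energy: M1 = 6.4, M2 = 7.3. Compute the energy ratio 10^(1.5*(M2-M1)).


M2 - M1 = 7.3 - 6.4 = 0.9
1.5 * 0.9 = 1.35
ratio = 10^1.35 = 22.39

22.39


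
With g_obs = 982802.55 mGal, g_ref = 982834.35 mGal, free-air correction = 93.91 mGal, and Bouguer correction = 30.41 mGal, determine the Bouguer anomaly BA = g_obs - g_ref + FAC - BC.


BA = g_obs - g_ref + FAC - BC
= 982802.55 - 982834.35 + 93.91 - 30.41
= 31.7 mGal

31.7


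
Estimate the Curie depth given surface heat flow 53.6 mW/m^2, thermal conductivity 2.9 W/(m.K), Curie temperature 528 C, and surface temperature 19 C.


T_Curie - T_surf = 528 - 19 = 509 C
Convert q to W/m^2: 53.6 mW/m^2 = 0.0536 W/m^2
d = 509 * 2.9 / 0.0536 = 27539.18 m

27539.18


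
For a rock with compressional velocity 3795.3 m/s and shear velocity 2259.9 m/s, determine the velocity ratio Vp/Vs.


Vp/Vs = 3795.3 / 2259.9
= 1.6794

1.6794


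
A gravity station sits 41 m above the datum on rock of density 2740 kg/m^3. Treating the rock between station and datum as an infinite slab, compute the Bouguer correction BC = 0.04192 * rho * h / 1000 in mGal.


BC = 0.04192 * rho * h / 1000
= 0.04192 * 2740 * 41 / 1000
= 4.7093 mGal

4.7093


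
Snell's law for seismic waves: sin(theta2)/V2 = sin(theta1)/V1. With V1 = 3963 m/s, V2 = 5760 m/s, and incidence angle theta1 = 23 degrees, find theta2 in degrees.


sin(theta1) = sin(23 deg) = 0.390731
sin(theta2) = V2/V1 * sin(theta1) = 5760/3963 * 0.390731 = 0.567906
theta2 = arcsin(0.567906) = 34.6043 degrees

34.6043


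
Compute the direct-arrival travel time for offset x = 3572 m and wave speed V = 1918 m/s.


t = x / V
= 3572 / 1918
= 1.8624 s

1.8624


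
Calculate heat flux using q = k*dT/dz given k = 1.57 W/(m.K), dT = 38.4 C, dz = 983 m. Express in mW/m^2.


q = k * dT / dz * 1000
= 1.57 * 38.4 / 983 * 1000
= 0.061331 * 1000
= 61.3306 mW/m^2

61.3306


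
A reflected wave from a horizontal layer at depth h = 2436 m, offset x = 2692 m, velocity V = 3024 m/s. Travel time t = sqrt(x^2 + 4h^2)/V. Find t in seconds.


x^2 + 4h^2 = 2692^2 + 4*2436^2 = 7246864 + 23736384 = 30983248
sqrt(30983248) = 5566.2598
t = 5566.2598 / 3024 = 1.8407 s

1.8407


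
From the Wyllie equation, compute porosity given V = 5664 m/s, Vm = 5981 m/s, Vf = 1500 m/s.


1/V - 1/Vm = 1/5664 - 1/5981 = 9.36e-06
1/Vf - 1/Vm = 1/1500 - 1/5981 = 0.00049947
phi = 9.36e-06 / 0.00049947 = 0.0187

0.0187


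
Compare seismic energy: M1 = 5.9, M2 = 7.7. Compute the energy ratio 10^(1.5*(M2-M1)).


M2 - M1 = 7.7 - 5.9 = 1.8
1.5 * 1.8 = 2.7
ratio = 10^2.7 = 501.19

501.19


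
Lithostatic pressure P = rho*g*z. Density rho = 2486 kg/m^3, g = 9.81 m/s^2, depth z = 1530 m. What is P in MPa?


P = rho * g * z / 1e6
= 2486 * 9.81 * 1530 / 1e6
= 37313119.8 / 1e6
= 37.3131 MPa

37.3131


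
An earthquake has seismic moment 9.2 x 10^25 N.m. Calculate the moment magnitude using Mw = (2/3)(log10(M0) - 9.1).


log10(M0) = log10(9.2 x 10^25) = 25.9638
Mw = 2/3 * (25.9638 - 9.1)
= 2/3 * 16.8638
= 11.24

11.24


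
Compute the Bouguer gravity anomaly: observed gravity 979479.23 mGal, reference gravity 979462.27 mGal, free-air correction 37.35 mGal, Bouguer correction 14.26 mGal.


BA = g_obs - g_ref + FAC - BC
= 979479.23 - 979462.27 + 37.35 - 14.26
= 40.05 mGal

40.05


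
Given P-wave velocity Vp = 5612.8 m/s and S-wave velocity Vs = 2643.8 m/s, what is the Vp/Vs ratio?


Vp/Vs = 5612.8 / 2643.8
= 2.123

2.123


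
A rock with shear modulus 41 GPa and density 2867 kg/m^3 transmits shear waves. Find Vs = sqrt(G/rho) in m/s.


Convert G to Pa: G = 41e9 Pa
Compute G/rho = 41e9 / 2867 = 14300662.7136
Vs = sqrt(14300662.7136) = 3781.62 m/s

3781.62


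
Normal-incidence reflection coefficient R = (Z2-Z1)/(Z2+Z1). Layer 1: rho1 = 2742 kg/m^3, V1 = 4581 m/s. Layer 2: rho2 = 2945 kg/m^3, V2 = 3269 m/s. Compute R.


Z1 = 2742 * 4581 = 12561102
Z2 = 2945 * 3269 = 9627205
R = (9627205 - 12561102) / (9627205 + 12561102) = -2933897 / 22188307 = -0.1322

-0.1322


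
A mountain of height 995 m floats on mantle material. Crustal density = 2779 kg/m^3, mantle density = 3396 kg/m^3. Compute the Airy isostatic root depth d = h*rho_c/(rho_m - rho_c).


rho_m - rho_c = 3396 - 2779 = 617
d = 995 * 2779 / 617
= 2765105 / 617
= 4481.53 m

4481.53


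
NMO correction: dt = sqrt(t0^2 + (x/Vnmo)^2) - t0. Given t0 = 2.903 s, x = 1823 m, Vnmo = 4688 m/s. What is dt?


x/Vnmo = 1823/4688 = 0.388865
(x/Vnmo)^2 = 0.151216
t0^2 = 8.427409
sqrt(8.427409 + 0.151216) = 2.928929
dt = 2.928929 - 2.903 = 0.025929

0.025929


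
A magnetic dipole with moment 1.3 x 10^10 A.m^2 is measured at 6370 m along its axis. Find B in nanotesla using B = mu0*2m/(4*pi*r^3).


m = 1.3 x 10^10 = 13000000000 A.m^2
2m = 26000000000 A.m^2
r^3 = 6370^3 = 258474853000
B = (4pi*10^-7) * 26000000000 / (4*pi * 258474853000) * 1e9
= 32672.563597 / 3248090797290.01 * 1e9
= 10.059 nT

10.059


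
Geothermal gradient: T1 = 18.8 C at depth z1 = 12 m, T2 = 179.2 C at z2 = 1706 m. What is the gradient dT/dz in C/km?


dT = 179.2 - 18.8 = 160.4 C
dz = 1706 - 12 = 1694 m
gradient = dT/dz * 1000 = 160.4/1694 * 1000 = 94.6871 C/km

94.6871


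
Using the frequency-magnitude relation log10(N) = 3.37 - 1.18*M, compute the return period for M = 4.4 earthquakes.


log10(N) = 3.37 - 1.18*4.4 = -1.822
N = 10^-1.822 = 0.015066
T = 1/N = 1/0.015066 = 66.3743 years

66.3743


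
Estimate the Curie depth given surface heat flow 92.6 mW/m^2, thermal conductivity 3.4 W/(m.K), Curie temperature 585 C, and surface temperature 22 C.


T_Curie - T_surf = 585 - 22 = 563 C
Convert q to W/m^2: 92.6 mW/m^2 = 0.0926 W/m^2
d = 563 * 3.4 / 0.0926 = 20671.71 m

20671.71


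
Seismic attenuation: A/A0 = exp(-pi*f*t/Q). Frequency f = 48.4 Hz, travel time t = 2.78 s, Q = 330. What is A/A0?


pi*f*t/Q = pi*48.4*2.78/330 = 1.280932
A/A0 = exp(-1.280932) = 0.277778

0.277778


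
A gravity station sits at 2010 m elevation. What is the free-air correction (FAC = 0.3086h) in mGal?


FAC = 0.3086 * h
= 0.3086 * 2010
= 620.286 mGal

620.286


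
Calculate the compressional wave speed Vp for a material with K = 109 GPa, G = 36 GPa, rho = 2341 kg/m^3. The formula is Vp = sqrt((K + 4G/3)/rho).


First compute the effective modulus:
K + 4G/3 = 109e9 + 4*36e9/3 = 157000000000.0 Pa
Then divide by density:
157000000000.0 / 2341 = 67065356.6852 Pa/(kg/m^3)
Take the square root:
Vp = sqrt(67065356.6852) = 8189.34 m/s

8189.34


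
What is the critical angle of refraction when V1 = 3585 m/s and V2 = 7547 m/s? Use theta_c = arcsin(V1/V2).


V1/V2 = 3585/7547 = 0.475023
theta_c = arcsin(0.475023) = 28.3609 degrees

28.3609


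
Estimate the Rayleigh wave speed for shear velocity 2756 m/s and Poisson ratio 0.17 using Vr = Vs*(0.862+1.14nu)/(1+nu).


Numerator factor = 0.862 + 1.14*0.17 = 1.0558
Denominator = 1 + 0.17 = 1.17
Vr = 2756 * 1.0558 / 1.17 = 2487.0 m/s

2487.0


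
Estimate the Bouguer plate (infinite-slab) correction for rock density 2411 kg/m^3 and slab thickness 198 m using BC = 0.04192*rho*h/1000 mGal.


BC = 0.04192 * rho * h / 1000
= 0.04192 * 2411 * 198 / 1000
= 20.0117 mGal

20.0117


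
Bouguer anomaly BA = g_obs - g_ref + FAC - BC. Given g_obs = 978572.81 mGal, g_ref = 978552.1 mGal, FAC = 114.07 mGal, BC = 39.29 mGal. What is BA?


BA = g_obs - g_ref + FAC - BC
= 978572.81 - 978552.1 + 114.07 - 39.29
= 95.49 mGal

95.49


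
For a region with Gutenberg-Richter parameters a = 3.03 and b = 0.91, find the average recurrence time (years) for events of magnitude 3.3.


log10(N) = 3.03 - 0.91*3.3 = 0.027
N = 10^0.027 = 1.064143
T = 1/N = 1/1.064143 = 0.9397 years

0.9397


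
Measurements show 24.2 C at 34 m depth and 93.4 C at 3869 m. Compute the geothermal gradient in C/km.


dT = 93.4 - 24.2 = 69.2 C
dz = 3869 - 34 = 3835 m
gradient = dT/dz * 1000 = 69.2/3835 * 1000 = 18.0443 C/km

18.0443


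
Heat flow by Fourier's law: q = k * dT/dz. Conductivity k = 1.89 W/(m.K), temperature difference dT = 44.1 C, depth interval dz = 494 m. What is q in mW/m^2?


q = k * dT / dz * 1000
= 1.89 * 44.1 / 494 * 1000
= 0.168723 * 1000
= 168.7227 mW/m^2

168.7227


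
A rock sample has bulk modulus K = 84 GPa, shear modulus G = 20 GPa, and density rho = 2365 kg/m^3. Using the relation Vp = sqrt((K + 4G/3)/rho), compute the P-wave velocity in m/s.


First compute the effective modulus:
K + 4G/3 = 84e9 + 4*20e9/3 = 110666666666.67 Pa
Then divide by density:
110666666666.67 / 2365 = 46793516.561 Pa/(kg/m^3)
Take the square root:
Vp = sqrt(46793516.561) = 6840.58 m/s

6840.58


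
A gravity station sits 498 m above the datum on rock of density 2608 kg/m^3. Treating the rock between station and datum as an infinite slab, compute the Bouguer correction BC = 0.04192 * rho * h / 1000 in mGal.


BC = 0.04192 * rho * h / 1000
= 0.04192 * 2608 * 498 / 1000
= 54.445 mGal

54.445


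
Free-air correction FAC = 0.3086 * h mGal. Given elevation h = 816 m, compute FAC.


FAC = 0.3086 * h
= 0.3086 * 816
= 251.8176 mGal

251.8176


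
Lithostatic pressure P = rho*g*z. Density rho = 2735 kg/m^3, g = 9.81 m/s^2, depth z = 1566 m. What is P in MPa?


P = rho * g * z / 1e6
= 2735 * 9.81 * 1566 / 1e6
= 42016328.1 / 1e6
= 42.0163 MPa

42.0163


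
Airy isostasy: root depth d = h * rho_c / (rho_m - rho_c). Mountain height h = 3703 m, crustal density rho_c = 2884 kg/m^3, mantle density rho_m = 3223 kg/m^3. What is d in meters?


rho_m - rho_c = 3223 - 2884 = 339
d = 3703 * 2884 / 339
= 10679452 / 339
= 31502.81 m

31502.81


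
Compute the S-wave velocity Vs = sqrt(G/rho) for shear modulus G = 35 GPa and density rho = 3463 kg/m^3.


Convert G to Pa: G = 35e9 Pa
Compute G/rho = 35e9 / 3463 = 10106843.7771
Vs = sqrt(10106843.7771) = 3179.13 m/s

3179.13


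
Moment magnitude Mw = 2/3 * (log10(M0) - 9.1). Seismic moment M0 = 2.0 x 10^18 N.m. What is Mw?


log10(M0) = log10(2.0 x 10^18) = 18.301
Mw = 2/3 * (18.301 - 9.1)
= 2/3 * 9.201
= 6.13

6.13


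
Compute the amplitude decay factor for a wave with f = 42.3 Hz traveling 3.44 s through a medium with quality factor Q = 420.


pi*f*t/Q = pi*42.3*3.44/420 = 1.088427
A/A0 = exp(-1.088427) = 0.336746

0.336746


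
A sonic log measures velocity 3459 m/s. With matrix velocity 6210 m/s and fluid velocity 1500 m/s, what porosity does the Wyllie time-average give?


1/V - 1/Vm = 1/3459 - 1/6210 = 0.00012807
1/Vf - 1/Vm = 1/1500 - 1/6210 = 0.00050564
phi = 0.00012807 / 0.00050564 = 0.2533

0.2533


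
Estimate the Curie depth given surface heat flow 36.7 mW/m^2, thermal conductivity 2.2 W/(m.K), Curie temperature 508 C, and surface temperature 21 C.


T_Curie - T_surf = 508 - 21 = 487 C
Convert q to W/m^2: 36.7 mW/m^2 = 0.0367 W/m^2
d = 487 * 2.2 / 0.0367 = 29193.46 m

29193.46


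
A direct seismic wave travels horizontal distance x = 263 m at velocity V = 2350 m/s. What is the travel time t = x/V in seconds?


t = x / V
= 263 / 2350
= 0.1119 s

0.1119


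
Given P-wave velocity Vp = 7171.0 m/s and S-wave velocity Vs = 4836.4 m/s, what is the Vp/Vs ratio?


Vp/Vs = 7171.0 / 4836.4
= 1.4827

1.4827


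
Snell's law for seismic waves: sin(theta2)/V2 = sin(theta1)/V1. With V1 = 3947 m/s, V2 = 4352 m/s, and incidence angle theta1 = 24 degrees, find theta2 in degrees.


sin(theta1) = sin(24 deg) = 0.406737
sin(theta2) = V2/V1 * sin(theta1) = 4352/3947 * 0.406737 = 0.448472
theta2 = arcsin(0.448472) = 26.6457 degrees

26.6457


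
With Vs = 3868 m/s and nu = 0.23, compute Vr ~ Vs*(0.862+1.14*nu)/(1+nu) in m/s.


Numerator factor = 0.862 + 1.14*0.23 = 1.1242
Denominator = 1 + 0.23 = 1.23
Vr = 3868 * 1.1242 / 1.23 = 3535.29 m/s

3535.29


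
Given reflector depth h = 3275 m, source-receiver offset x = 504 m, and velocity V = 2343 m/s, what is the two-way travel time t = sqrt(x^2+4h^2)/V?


x^2 + 4h^2 = 504^2 + 4*3275^2 = 254016 + 42902500 = 43156516
sqrt(43156516) = 6569.3619
t = 6569.3619 / 2343 = 2.8038 s

2.8038


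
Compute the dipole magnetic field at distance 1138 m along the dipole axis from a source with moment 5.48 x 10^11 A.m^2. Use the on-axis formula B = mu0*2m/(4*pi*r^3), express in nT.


m = 5.48 x 10^11 = 548000000000 A.m^2
2m = 1096000000000 A.m^2
r^3 = 1138^3 = 1473760072
B = (4pi*10^-7) * 1096000000000 / (4*pi * 1473760072) * 1e9
= 1377274.219334 / 18519815261.4 * 1e9
= 74367.6003 nT

74367.6003


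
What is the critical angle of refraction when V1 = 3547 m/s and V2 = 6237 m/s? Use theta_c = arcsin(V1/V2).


V1/V2 = 3547/6237 = 0.568703
theta_c = arcsin(0.568703) = 34.6598 degrees

34.6598


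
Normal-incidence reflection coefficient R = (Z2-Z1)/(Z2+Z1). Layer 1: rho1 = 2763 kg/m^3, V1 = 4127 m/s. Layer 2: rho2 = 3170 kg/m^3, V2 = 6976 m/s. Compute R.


Z1 = 2763 * 4127 = 11402901
Z2 = 3170 * 6976 = 22113920
R = (22113920 - 11402901) / (22113920 + 11402901) = 10711019 / 33516821 = 0.3196

0.3196


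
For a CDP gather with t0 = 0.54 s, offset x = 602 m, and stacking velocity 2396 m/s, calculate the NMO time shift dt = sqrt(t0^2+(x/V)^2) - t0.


x/Vnmo = 602/2396 = 0.251252
(x/Vnmo)^2 = 0.063128
t0^2 = 0.2916
sqrt(0.2916 + 0.063128) = 0.59559
dt = 0.59559 - 0.54 = 0.05559

0.05559


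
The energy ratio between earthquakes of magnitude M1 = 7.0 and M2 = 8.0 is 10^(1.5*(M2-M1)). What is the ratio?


M2 - M1 = 8.0 - 7.0 = 1.0
1.5 * 1.0 = 1.5
ratio = 10^1.5 = 31.62

31.62


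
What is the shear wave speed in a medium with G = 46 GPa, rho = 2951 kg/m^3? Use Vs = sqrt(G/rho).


Convert G to Pa: G = 46e9 Pa
Compute G/rho = 46e9 / 2951 = 15587936.2928
Vs = sqrt(15587936.2928) = 3948.16 m/s

3948.16


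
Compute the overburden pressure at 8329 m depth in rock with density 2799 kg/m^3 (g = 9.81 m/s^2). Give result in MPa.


P = rho * g * z / 1e6
= 2799 * 9.81 * 8329 / 1e6
= 228699264.51 / 1e6
= 228.6993 MPa

228.6993


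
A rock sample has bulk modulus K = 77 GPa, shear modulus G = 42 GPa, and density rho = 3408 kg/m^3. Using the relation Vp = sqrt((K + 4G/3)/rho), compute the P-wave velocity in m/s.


First compute the effective modulus:
K + 4G/3 = 77e9 + 4*42e9/3 = 133000000000.0 Pa
Then divide by density:
133000000000.0 / 3408 = 39025821.5962 Pa/(kg/m^3)
Take the square root:
Vp = sqrt(39025821.5962) = 6247.07 m/s

6247.07
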